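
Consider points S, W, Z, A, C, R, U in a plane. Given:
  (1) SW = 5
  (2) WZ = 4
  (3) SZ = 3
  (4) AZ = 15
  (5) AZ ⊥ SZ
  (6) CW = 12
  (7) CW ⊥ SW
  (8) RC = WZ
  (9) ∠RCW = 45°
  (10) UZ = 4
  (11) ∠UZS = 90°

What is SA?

Step 1: By the law of cosines on triangle SZA: SA² = 3² + 15² − 2·3·15·cos(90°) = 234, so SA = 3·√26.

Therefore, the length of SA = 3·√26.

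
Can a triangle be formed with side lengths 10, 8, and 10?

Check all three triangle inequalities:
10 + 8 = 18 > 10 ✓
10 + 10 = 20 > 8 ✓
8 + 10 = 18 > 10 ✓
All conditions hold, so these sides form a valid triangle.

Yes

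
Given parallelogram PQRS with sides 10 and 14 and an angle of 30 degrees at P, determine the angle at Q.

Opposite sides of a parallelogram are parallel, so consecutive angles form co-interior angles on a transversal.
Co-interior angles sum to 180°, giving angle Q = 180 - 30 = 150 degrees.

150 degrees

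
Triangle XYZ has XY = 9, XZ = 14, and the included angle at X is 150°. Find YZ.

By the law of cosines: YZ^2 = XY^2 + XZ^2 - 2*XY*XZ*cos(X)
YZ^2 = 9^2 + 14^2 - 2*9*14*cos(150°)
YZ^2 = 81 + 196 - 252*(-sqrt(3)/2)
YZ^2 = 126*sqrt(3) + 277
YZ = sqrt(126*sqrt(3) + 277)

sqrt(126*sqrt(3) + 277)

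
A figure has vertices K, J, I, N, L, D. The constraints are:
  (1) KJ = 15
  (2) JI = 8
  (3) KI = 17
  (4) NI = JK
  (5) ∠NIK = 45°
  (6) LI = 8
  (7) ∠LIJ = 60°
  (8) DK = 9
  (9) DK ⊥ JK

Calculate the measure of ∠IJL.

Step 1: By the law of cosines on triangle JIL: JL² = 8² + 8² − 2·8·8·cos(60°) = 64, so JL = 8.
Step 2: By the inverse law of cosines on triangle IJL: cos(∠IJL) = (8² + 8² − 8²) / (2·8·8) = 64/128 = 0.5, so ∠IJL = 60°.

Therefore, the measure of angle ∠IJL = 60°.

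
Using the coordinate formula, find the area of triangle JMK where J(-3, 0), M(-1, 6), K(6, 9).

Shoelace: Area = (1/2)|-3(6-9) + -1(9-0) + 6(0-6)| = (1/2)(36) = 18

18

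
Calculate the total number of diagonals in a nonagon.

Each of the 9 vertices connects to 6 non-adjacent vertices via diagonals.
Total connections = 9 × 6 = 54, but each diagonal is counted twice.
Number of diagonals = 54 / 2 = 27.

27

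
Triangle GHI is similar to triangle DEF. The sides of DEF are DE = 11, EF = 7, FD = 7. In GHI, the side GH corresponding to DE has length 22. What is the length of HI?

Similar triangles have proportional sides. Setting up the proportion:
GH / DE = HI / EF
22 / 11 = HI / 7
HI = 7 * 22 / 11 = 14.

14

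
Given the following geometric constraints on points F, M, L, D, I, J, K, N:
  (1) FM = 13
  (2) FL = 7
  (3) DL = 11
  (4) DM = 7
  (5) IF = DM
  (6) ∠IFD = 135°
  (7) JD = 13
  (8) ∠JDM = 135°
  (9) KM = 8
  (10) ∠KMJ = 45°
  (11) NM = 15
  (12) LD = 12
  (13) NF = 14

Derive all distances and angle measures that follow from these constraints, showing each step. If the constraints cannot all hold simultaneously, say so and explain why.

These constraints are not satisfiable: (3) DL = 11 and (12) LD = 12 assign two different lengths to the same segment. No planar figure meets all of them, so nothing further can be derived.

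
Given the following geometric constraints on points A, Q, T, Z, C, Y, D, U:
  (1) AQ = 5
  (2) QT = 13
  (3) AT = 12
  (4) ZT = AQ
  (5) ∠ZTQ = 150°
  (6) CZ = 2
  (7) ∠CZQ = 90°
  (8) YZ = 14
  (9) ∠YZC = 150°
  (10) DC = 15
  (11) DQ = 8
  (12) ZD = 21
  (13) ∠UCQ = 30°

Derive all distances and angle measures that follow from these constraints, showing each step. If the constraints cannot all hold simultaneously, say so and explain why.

These constraints are not satisfiable: by the triangle inequality in triangle CZD, (6) CZ = 2 and (10) DC = 15 force ZD ≤ 2 + 15 = 17, but (12) says ZD = 21. No planar figure meets all of them, so nothing further can be derived.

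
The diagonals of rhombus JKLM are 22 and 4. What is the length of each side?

In a rhombus, the diagonals bisect each other perpendicularly, creating four congruent right triangles.
Each triangle has legs 11 (half of 22) and 2 (half of 4).
The hypotenuse of each right triangle is a side of the rhombus:
side = sqrt(11^2 + 2^2) = sqrt(125) = 5*sqrt(5)

5*sqrt(5)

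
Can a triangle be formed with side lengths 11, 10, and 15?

Sort the sides: 10, 11, 15.
It suffices to check that the sum of the two smallest exceeds the largest:
10 + 11 = 21 > 15. ✓
Yes, a valid triangle can be formed.

Yes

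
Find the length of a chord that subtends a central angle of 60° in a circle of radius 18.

Chord = 2(18) sin(30°) = 18

18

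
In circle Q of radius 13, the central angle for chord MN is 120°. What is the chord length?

Drop a perpendicular from the center to the chord, bisecting both the chord and the central angle.
Each half-chord = r sin(θ/2) = 13 sin(60°).
The full chord = 2 × 13 × sin(60°) = 13*sqrt(3).

13*sqrt(3)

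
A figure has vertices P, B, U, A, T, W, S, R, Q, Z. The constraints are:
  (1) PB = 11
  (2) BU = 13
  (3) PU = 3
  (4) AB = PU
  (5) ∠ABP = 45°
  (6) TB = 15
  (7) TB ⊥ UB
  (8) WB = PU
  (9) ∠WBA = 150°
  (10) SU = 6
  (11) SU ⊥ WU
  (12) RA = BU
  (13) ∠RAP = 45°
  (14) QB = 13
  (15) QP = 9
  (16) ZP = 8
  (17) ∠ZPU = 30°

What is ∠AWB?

From the given relations: WB = PU = 3; AB = PU = 3.
Step 1: By the law of cosines on triangle WBA: WA² = 3² + 3² − 2·3·3·cos(150°) = 33.59, so WA ≈ 5.8.
Step 2: By the inverse law of cosines on triangle AWB: cos(∠AWB) = (5.8² + 3² − 3²) / (2·5.8·3) = 33.59/34.77 = 0.9659, so ∠AWB = 15°.

Therefore, the measure of angle ∠AWB = 15°.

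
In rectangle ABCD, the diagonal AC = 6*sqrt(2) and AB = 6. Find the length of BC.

The diagonal of a rectangle forms a right triangle with the two sides.
Rearranging the Pythagorean theorem: missing side = sqrt(d^2 - known^2).
= sqrt(72 - 36) = sqrt(36) = 6.

6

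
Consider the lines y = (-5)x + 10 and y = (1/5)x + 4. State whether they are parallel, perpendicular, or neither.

Slope of line 1: m1 = -5
Slope of line 2: m2 = 1/5
Two lines are perpendicular when the product of their slopes is -1 (negative reciprocals).
m1 * m2 = (-5) * (1/5) = -1, confirming perpendicularity.

Perpendicular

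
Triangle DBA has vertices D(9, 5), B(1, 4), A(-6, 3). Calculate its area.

The Shoelace formula computes the area from vertex coordinates by summing cross products.
For vertices (9,5), (1,4), (-6,3):
Signed sum = 9*4 - 1*5 + 1*3 - -6*4 + -6*5 - 9*3
= 31 + 27 + -57 = 1
Area = (1/2)|1| = 1/2.

1/2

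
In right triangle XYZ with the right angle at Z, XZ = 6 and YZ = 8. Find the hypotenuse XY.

XY = sqrt(6^2 + 8^2) = sqrt(100) = 10

10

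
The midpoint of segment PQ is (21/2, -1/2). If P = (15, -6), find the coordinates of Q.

Using the midpoint formula: M = ((x1 + x2)/2, (y1 + y2)/2)
We know M = (21/2, -1/2) and P = (15, -6)
For x: 21/2 = (15 + x2)/2, so x2 = 2*21/2 - 15 = 6
For y: -1/2 = (-6 + y2)/2, so y2 = 2*-1/2 - -6 = 5
Q = (6, 5)

(6, 5)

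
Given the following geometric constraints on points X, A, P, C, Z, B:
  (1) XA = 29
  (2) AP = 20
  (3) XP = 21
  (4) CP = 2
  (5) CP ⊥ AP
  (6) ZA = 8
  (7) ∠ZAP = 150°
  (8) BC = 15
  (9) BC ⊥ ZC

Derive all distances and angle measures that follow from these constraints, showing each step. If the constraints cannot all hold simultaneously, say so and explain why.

The constraints are consistent.

Step 1: From AP = 20, PC = 2, and ∠APC = 90°, by the law of cosines:
  AC² = AP² + PC² - 2·AP·PC·cos(90°) = 400 + 4 - 0 = 404
  AC = 2·√101

Step 2: From PA = 20, AZ = 8, and ∠PAZ = 150°, by the law of cosines:
  PZ² = PA² + AZ² - 2·PA·AZ·cos(150°) = 400 + 64 + 277.1 = 741.1
  PZ ≈ 27.22

Step 3: From XA = 29, XP = 21, AP = 20, by the inverse law of cosines:
  cos(∠AXP) = (XA² + XP² - AP²) / (2·XA·XP)
  ∠AXP = 43.6°

Step 4: From AP = 20, AX = 29, PX = 21, by the inverse law of cosines:
  cos(∠PAX) = (AP² + AX² - PX²) / (2·AP·AX)
  ∠PAX = 46.4°

Step 5: From PA = 20, PX = 21, AX = 29, by the inverse law of cosines:
  cos(∠APX) = (PA² + PX² - AX²) / (2·PA·PX)
  ∠APX = 90°

Step 6: From AC = 2·√101, AP = 20, CP = 2, by the inverse law of cosines:
  cos(∠CAP) = (AC² + AP² - CP²) / (2·AC·AP)
  ∠CAP = 5.71°

Step 7: From PA = 20, PZ = 27.22, AZ = 8, by the inverse law of cosines:
  cos(∠APZ) = (PA² + PZ² - AZ²) / (2·PA·PZ)
  ∠APZ = 8.45°

Step 8: From CA = 2·√101, CP = 2, AP = 20, by the inverse law of cosines:
  cos(∠ACP) = (CA² + CP² - AP²) / (2·CA·CP)
  ∠ACP = 84.29°

Step 9: From ZA = 8, ZP = 27.22, AP = 20, by the inverse law of cosines:
  cos(∠AZP) = (ZA² + ZP² - AP²) / (2·ZA·ZP)
  ∠AZP = 21.55°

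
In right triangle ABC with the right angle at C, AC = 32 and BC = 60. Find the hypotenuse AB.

AB = sqrt(32^2 + 60^2) = sqrt(4624) = 68

68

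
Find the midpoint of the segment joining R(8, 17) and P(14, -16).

The midpoint is the average of the coordinates:
x: (8 + 14)/2 = 11
y: (17 + -16)/2 = 1/2
Midpoint = (11, 1/2)

(11, 1/2)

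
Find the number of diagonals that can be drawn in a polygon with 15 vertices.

Total line segments between 15 vertices = C(15,2) = 105.
Subtract the 15 sides: 105 - 15 = 90 diagonals.

90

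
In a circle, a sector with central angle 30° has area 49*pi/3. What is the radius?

Sector area A = πr² × θ/360, so r² = 360A / (πθ).
r² = 360 × 49*pi/3 / (π × 30)
r² = 196
r = 14

14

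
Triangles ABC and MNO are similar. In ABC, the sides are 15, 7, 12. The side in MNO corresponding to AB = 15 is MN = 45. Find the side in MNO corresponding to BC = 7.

Since the triangles are similar, the ratio of corresponding sides is constant.
Scale factor k = MN / AB = 45 / 15 = 3
NO = k * BC = 3 * 7 = 21

21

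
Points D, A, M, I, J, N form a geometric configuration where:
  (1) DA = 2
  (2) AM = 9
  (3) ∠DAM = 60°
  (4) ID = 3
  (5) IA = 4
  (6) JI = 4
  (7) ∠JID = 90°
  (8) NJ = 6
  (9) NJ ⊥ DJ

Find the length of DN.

Step 1: By the law of cosines on triangle JID: JD² = 4² + 3² − 2·4·3·cos(90°) = 25, so JD = 5.
Step 2: By the law of cosines on triangle DJN: DN² = 5² + 6² − 2·5·6·cos(90°) = 61, so DN = √61.

Therefore, the length of DN = √61.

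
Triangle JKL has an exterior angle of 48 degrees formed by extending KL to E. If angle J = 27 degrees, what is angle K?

By the exterior angle theorem: exterior angle = sum of remote interior angles.
48 = 27 + angle K
angle K = 48 - 27 = 21 degrees

21 degrees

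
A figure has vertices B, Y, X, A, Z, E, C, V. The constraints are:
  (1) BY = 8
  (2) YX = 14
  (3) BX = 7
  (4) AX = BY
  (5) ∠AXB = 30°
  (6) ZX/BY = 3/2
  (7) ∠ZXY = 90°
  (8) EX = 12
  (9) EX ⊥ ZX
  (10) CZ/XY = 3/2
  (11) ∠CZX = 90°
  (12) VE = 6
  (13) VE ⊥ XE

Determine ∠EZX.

From the given relations: ZX = 3/2·BY = 3/2·8 = 12.
Step 1: By the law of cosines on triangle ZXE: ZE² = 12² + 12² − 2·12·12·cos(90°) = 288, so ZE = 12·√2.
Step 2: By the inverse law of cosines on triangle EZX: cos(∠EZX) = ((12·√2)² + 12² − 12²) / (2·12·√2·12) = 288/407.29 = 0.7071, so ∠EZX = 45°.

Therefore, the measure of angle ∠EZX = 45°.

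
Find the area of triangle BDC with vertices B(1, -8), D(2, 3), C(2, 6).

The Shoelace formula computes the area from vertex coordinates by summing cross products.
For vertices (1,-8), (2,3), (2,6):
Signed sum = 1*3 - 2*-8 + 2*6 - 2*3 + 2*-8 - 1*6
= 19 + 6 + -22 = 3
Area = (1/2)|3| = 3/2.

3/2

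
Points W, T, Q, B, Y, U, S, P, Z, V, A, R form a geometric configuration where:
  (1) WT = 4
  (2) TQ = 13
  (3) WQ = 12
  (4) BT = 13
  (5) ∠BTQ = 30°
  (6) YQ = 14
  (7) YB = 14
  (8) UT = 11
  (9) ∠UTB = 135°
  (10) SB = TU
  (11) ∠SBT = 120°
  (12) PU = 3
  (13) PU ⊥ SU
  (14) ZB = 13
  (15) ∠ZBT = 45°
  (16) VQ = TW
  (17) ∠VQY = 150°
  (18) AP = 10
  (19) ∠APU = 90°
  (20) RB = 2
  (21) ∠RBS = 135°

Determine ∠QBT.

Step 1: By the law of cosines on triangle BTQ: BQ² = 13² + 13² − 2·13·13·cos(30°) = 45.28, so BQ ≈ 6.73.
Step 2: By the inverse law of cosines on triangle QBT: cos(∠QBT) = (6.73² + 13² − 13²) / (2·6.73·13) = 45.28/174.96 = 0.2588, so ∠QBT = 75°.

Therefore, the measure of angle ∠QBT = 75°.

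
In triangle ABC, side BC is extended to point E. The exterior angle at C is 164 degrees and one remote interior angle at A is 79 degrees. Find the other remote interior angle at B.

The exterior angle theorem states that an exterior angle equals the sum of the two non-adjacent interior angles.
So 164 = 79 + angle B, which gives angle B = 164 - 79 = 85 degrees.

85 degrees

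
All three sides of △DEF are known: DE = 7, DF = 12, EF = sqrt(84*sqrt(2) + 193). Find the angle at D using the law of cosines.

When all three sides of a triangle are known, the law of cosines can be rearranged to find any angle.
cos(C) = (a² + b² - c²) / (2ab) gives cos(D) = -sqrt(2)/2.
Taking the inverse cosine: D = 135°.

135°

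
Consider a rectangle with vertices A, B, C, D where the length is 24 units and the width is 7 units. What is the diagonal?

A rectangle's diagonal splits it into two right triangles, with the diagonal as the hypotenuse.
By the Pythagorean theorem, d^2 = 24^2 + 7^2 = 625.
Therefore d = sqrt(625) = 25.

25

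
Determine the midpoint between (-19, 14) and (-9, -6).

The midpoint is the average of the coordinates:
x: (-19 + -9)/2 = -14
y: (14 + -6)/2 = 4
Midpoint = (-14, 4)

(-14, 4)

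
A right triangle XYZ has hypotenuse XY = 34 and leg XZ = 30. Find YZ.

By the Pythagorean theorem: YZ^2 = XY^2 - XZ^2
YZ^2 = 34^2 - 30^2 = 1156 - 900 = 256
YZ = sqrt(256) = 16

16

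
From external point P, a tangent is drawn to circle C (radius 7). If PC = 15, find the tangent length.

Let T be the point of tangency. Then CT ⊥ PT (radius ⊥ tangent).
In right triangle CTP: CP² = CT² + PT²
15² = 7² + PT²
PT² = 176, PT = 4*sqrt(11)

4*sqrt(11)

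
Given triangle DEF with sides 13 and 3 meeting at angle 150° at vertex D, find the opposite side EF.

When two sides and the included angle are known, the law of cosines gives the third side.
c^2 = a^2 + b^2 - 2ab cos(C) generalizes the Pythagorean theorem to non-right triangles.
Here: EF^2 = 169 + 9 - 78*(-sqrt(3)/2) = 39*sqrt(3) + 178
EF = sqrt(39*sqrt(3) + 178)

sqrt(39*sqrt(3) + 178)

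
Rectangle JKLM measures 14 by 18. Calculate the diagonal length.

d = sqrt(14^2 + 18^2) = sqrt(520) = 2*sqrt(130)

2*sqrt(130)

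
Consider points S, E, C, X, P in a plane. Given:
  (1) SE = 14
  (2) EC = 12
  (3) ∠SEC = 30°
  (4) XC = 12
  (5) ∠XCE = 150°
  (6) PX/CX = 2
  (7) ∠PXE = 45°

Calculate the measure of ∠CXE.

Step 1: By the law of cosines on triangle XCE: XE² = 12² + 12² − 2·12·12·cos(150°) = 537.42, so XE ≈ 23.18.
Step 2: By the inverse law of cosines on triangle CXE: cos(∠CXE) = (12² + 23.18² − 12²) / (2·12·23.18) = 537.42/556.37 = 0.9659, so ∠CXE = 15°.

Therefore, the measure of angle ∠CXE = 15°.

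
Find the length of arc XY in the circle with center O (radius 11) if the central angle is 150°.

The full circumference is 2πr = 2π(11) = 22*pi.
The arc spans 150° out of 360°, which is a fraction of 5/12.
Arc length = 22*pi × 5/12 = 55*pi/6.

55*pi/6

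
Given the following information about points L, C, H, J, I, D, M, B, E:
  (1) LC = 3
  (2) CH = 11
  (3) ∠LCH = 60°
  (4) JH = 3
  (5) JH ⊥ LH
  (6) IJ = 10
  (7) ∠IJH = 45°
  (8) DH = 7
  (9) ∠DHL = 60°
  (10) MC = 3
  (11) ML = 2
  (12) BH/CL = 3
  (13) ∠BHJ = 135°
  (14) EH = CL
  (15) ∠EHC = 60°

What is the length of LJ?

Step 1: By the law of cosines on triangle LCH: LH² = 3² + 11² − 2·3·11·cos(60°) = 97, so LH = √97.
Step 2: By the law of cosines on triangle LHJ: LJ² = √97² + 3² − 2·√97·3·cos(90°) = 106, so LJ = √106.

Therefore, the length of LJ = √106.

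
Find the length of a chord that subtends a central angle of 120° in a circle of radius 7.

Chord length = 2r sin(θ/2)
= 2 × 7 × sin(120°/2)
= 2 × 7 × sin(60°)
= 7*sqrt(3)

7*sqrt(3)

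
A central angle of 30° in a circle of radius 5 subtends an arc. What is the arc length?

The full circumference is 2πr = 2π(5) = 10*pi.
The arc spans 30° out of 360°, which is a fraction of 1/12.
Arc length = 10*pi × 1/12 = 5*pi/6.

5*pi/6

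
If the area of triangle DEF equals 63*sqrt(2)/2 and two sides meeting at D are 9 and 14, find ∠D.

Area = (1/2) * a * b * sin(C)
sin(C) = 2 * Area / (a * b)
sin(C) = 2 * 63*sqrt(2)/2 / (9 * 14)
sin(C) = sqrt(2)/2
C = arcsin(sqrt(2)/2) = 45°
Since sin(180° - C) = sin(C), the obtuse angle 135° gives the same area, so C = 45° or C = 135°.

45° or 135°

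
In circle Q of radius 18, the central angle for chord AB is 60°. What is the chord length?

Chord = 2(18) sin(30°) = 18

18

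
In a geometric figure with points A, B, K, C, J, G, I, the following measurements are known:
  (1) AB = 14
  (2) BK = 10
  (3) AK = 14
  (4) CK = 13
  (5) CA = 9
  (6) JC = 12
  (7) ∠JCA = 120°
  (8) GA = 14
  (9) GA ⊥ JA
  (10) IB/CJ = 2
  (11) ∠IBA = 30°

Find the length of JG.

Step 1: By the law of cosines on triangle JCA: JA² = 12² + 9² − 2·12·9·cos(120°) = 333, so JA = 3·√37.
Step 2: By the law of cosines on triangle JAG: JG² = (3·√37)² + 14² − 2·3·√37·14·cos(90°) = 529, so JG = 23.

Therefore, the length of JG = 23.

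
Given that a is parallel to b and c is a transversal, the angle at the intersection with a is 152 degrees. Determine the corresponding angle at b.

When a transversal crosses parallel lines, angles in the same position at each intersection are called corresponding angles.
These are always equal, so the answer is 152 degrees.

152 degrees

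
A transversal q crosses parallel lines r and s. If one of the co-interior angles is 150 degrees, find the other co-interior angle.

Co-interior angles (same-side interior) formed by parallel lines and a transversal are supplementary (sum to 180 degrees).
The given angle is 150 degrees.
The co-interior angle = 180 - 150 = 30 degrees.

30 degrees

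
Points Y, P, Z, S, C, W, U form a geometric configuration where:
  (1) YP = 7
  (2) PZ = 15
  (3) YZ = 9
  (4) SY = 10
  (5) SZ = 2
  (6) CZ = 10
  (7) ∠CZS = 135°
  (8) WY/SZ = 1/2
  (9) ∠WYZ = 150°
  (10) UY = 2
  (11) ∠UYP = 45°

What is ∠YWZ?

From the given relations: WY = 1/2·SZ = 1/2·2 = 1.
Step 1: By the law of cosines on triangle WYZ: WZ² = 1² + 9² − 2·1·9·cos(150°) = 97.59, so WZ ≈ 9.88.
Step 2: By the inverse law of cosines on triangle YWZ: cos(∠YWZ) = (1² + 9.88² − 9²) / (2·1·9.88) = 17.59/19.76 = 0.8902, so ∠YWZ = 27.1°.

Therefore, the measure of angle ∠YWZ = 27.1°.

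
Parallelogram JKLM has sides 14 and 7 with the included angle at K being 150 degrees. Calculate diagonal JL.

The diagonal of a parallelogram can be found by treating two adjacent sides and the diagonal as a triangle.
Applying the law of cosines with sides 14, 7 and included angle 150°:
d^2 = 196 + 49 - 196*cos(150°) = 98*sqrt(3) + 245
d = 7*sqrt(2*sqrt(3) + 5)

7*sqrt(2*sqrt(3) + 5)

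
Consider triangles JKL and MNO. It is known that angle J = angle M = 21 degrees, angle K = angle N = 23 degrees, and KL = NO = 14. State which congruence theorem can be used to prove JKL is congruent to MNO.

The given information matches AAS: Two pairs of corresponding angles and a non-included side are equal (Angle-Angle-Side).

AAS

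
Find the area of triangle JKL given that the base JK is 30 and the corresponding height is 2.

Area = (1/2)(30)(2) = 30

30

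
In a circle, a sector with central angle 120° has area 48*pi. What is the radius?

Sector area A = πr² × θ/360, so r² = 360A / (πθ).
r² = 360 × 48*pi / (π × 120)
r² = 144
r = 12

12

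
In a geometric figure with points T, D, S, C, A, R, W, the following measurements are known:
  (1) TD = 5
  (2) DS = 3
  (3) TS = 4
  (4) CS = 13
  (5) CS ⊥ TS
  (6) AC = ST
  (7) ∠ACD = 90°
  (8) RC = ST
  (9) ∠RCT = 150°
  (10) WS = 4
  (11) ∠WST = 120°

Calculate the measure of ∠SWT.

Step 1: By the law of cosines on triangle WST: WT² = 4² + 4² − 2·4·4·cos(120°) = 48, so WT = 4·√3.
Step 2: By the inverse law of cosines on triangle SWT: cos(∠SWT) = (4² + (4·√3)² − 4²) / (2·4·4·√3) = 48/55.43 = 0.866, so ∠SWT = 30°.

Therefore, the measure of angle ∠SWT = 30°.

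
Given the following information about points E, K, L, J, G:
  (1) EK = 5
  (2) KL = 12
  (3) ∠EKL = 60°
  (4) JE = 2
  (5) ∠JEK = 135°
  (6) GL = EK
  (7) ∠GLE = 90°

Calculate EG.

From the given relations: GL = EK = 5.
Step 1: By the law of cosines on triangle LKE: LE² = 12² + 5² − 2·12·5·cos(60°) = 109, so LE = √109.
Step 2: By the law of cosines on triangle ELG: EG² = √109² + 5² − 2·√109·5·cos(90°) = 134, so EG = √134.

Therefore, the length of EG = √134.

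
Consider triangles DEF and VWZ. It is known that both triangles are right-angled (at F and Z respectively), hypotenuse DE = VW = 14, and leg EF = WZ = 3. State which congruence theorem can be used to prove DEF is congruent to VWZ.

The given information matches HL: The hypotenuse and one leg of two right triangles are equal (Hypotenuse-Leg).

HL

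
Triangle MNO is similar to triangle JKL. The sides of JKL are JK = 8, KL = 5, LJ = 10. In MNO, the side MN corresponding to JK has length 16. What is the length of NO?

Similar triangles have proportional sides. Setting up the proportion:
MN / JK = NO / KL
16 / 8 = NO / 5
NO = 5 * 16 / 8 = 10.

10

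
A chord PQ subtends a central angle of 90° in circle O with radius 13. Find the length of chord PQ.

Chord = 2(13) sin(45°) = 13*sqrt(2)

13*sqrt(2)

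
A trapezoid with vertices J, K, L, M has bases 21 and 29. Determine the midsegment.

The midsegment of a trapezoid = (base1 + base2) / 2
midsegment = (21 + 29) / 2
midsegment = 50 / 2
midsegment = 25

25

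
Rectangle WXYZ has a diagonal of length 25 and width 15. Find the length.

b = sqrt(d^2 - a^2) = sqrt(625 - 225) = sqrt(400) = 20

20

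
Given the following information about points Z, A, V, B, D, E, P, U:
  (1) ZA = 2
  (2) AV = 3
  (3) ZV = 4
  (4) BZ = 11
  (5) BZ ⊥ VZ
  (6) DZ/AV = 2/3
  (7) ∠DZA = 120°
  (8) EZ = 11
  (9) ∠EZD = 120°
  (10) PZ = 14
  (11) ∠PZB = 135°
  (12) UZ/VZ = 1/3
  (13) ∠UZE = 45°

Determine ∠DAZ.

From the given relations: DZ = 2/3·AV = 2/3·3 = 2.
Step 1: By the law of cosines on triangle AZD: AD² = 2² + 2² − 2·2·2·cos(120°) = 12, so AD = 2·√3.
Step 2: By the inverse law of cosines on triangle DAZ: cos(∠DAZ) = ((2·√3)² + 2² − 2²) / (2·2·√3·2) = 12/13.86 = 0.866, so ∠DAZ = 30°.

Therefore, the measure of angle ∠DAZ = 30°.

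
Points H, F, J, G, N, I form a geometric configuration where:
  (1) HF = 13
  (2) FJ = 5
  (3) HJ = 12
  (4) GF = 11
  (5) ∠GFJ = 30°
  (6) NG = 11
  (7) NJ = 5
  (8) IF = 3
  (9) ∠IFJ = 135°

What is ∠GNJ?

Step 1: By the law of cosines on triangle GFJ: GJ² = 11² + 5² − 2·11·5·cos(30°) = 50.74, so GJ ≈ 7.12.
Step 2: By the inverse law of cosines on triangle GNJ: cos(∠GNJ) = (11² + 5² − 7.12²) / (2·11·5) = 95.26/110 = 0.866, so ∠GNJ = 30°.

Therefore, the measure of angle ∠GNJ = 30°.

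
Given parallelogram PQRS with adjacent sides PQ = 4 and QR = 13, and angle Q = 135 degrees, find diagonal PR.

Law of cosines: d^2 = 4^2 + 13^2 - 2(4)(13)cos(135°) = 52*sqrt(2) + 185, so d = sqrt(52*sqrt(2) + 185).

sqrt(52*sqrt(2) + 185)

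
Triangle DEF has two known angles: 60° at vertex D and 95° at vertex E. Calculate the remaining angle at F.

By the triangle angle sum property, the three interior angles of any triangle add up to 180°.
We know angle D = 60° and angle E = 95°, so their sum is 155°.
Therefore angle F = 180° - 155° = 25°.

25 degrees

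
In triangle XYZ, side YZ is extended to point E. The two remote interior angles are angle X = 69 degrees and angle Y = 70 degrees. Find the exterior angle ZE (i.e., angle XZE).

Exterior angle = 69 + 70 = 139 degrees (exterior angle theorem).

139 degrees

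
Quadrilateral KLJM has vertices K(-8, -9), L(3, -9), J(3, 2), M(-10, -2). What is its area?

Using the Shoelace formula for a quadrilateral (vertices in order):
Area = (1/2)|sum of (x_i * y_(i+1) - x_(i+1) * y_i)|
Terms: (-8*-9 - 3*-9) = 99, (3*2 - 3*-9) = 33, (3*-2 - -10*2) = 14, (-10*-9 - -8*-2) = 74
Sum = 220
Area = (1/2)(220) = 110

110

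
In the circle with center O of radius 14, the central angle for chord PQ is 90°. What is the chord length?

Drop a perpendicular from the center to the chord, bisecting both the chord and the central angle.
Each half-chord = r sin(θ/2) = 14 sin(45°).
The full chord = 2 × 14 × sin(45°) = 14*sqrt(2).

14*sqrt(2)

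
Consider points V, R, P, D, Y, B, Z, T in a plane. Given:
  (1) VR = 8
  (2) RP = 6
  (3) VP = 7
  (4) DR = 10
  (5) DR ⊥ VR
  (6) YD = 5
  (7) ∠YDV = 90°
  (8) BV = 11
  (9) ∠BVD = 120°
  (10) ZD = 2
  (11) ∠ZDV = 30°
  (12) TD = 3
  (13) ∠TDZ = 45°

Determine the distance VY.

Step 1: By the law of cosines on triangle DRV: DV² = 10² + 8² − 2·10·8·cos(90°) = 164, so DV = 2·√41.
Step 2: By the law of cosines on triangle VDY: VY² = (2·√41)² + 5² − 2·2·√41·5·cos(90°) = 189, so VY = 3·√21.

Therefore, the length of VY = 3·√21.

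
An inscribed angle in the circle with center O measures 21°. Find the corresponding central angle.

By the inscribed angle theorem, the central angle is twice the inscribed angle.
Central angle = 2 × 21° = 42°

42°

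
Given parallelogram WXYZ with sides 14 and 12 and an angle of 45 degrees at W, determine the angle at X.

Opposite sides of a parallelogram are parallel, so consecutive angles form co-interior angles on a transversal.
Co-interior angles sum to 180°, giving angle X = 180 - 45 = 135 degrees.

135 degrees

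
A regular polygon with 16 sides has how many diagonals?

The number of diagonals in an n-gon is n(n - 3)/2.
For n = 16: 16(16 - 3)/2 = 16 × 13 / 2 = 104.

104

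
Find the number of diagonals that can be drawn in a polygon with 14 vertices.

Total line segments between 14 vertices = C(14,2) = 91.
Subtract the 14 sides: 91 - 14 = 77 diagonals.

77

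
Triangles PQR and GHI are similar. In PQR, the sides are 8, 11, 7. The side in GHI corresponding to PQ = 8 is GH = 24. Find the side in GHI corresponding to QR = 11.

k = 24/8 = 3. HI = 3 * 11 = 33.

33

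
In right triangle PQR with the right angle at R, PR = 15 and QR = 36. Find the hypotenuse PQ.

In a right triangle, the square of the hypotenuse equals the sum of the squares of the two legs.
The legs are 15 and 36, so the hypotenuse = sqrt(225 + 1296) = sqrt(1521) = 39.

39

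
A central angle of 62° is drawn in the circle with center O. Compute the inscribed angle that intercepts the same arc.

An inscribed angle intercepts an arc from a point on the circle, while the central angle intercepts the same arc from the center.
The inscribed angle is always half the central angle: 62° / 2 = 31°.

31°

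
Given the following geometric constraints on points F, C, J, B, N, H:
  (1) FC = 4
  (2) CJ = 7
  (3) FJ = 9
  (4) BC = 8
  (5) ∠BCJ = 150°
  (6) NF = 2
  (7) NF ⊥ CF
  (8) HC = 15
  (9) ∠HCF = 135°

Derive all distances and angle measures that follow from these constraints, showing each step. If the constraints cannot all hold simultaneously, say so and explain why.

The constraints are consistent.

Step 1: From FC = 4, CH = 15, and ∠FCH = 135°, by the law of cosines:
  FH² = FC² + CH² - 2·FC·CH·cos(135°) = 16 + 225 + 84.85 = 325.9
  FH ≈ 18.05

Step 2: From CF = 4, FN = 2, and ∠CFN = 90°, by the law of cosines:
  CN² = CF² + FN² - 2·CF·FN·cos(90°) = 16 + 4 - 0 = 20
  CN = 2·√5

Step 3: From JC = 7, CB = 8, and ∠JCB = 150°, by the law of cosines:
  JB² = JC² + CB² - 2·JC·CB·cos(150°) = 49 + 64 + 96.99 = 210
  JB ≈ 14.49

Step 4: From FC = 4, FJ = 9, CJ = 7, by the inverse law of cosines:
  cos(∠CFJ) = (FC² + FJ² - CJ²) / (2·FC·FJ)
  ∠CFJ = 48.19°

Step 5: From CF = 4, CJ = 7, FJ = 9, by the inverse law of cosines:
  cos(∠FCJ) = (CF² + CJ² - FJ²) / (2·CF·CJ)
  ∠FCJ = 106.6°

Step 6: From JC = 7, JF = 9, CF = 4, by the inverse law of cosines:
  cos(∠CJF) = (JC² + JF² - CF²) / (2·JC·JF)
  ∠CJF = 25.21°

Step 7: From FC = 4, FH = 18.05, CH = 15, by the inverse law of cosines:
  cos(∠CFH) = (FC² + FH² - CH²) / (2·FC·FH)
  ∠CFH = 35.99°

Step 8: From CF = 4, CN = 2·√5, FN = 2, by the inverse law of cosines:
  cos(∠FCN) = (CF² + CN² - FN²) / (2·CF·CN)
  ∠FCN = 26.57°

Step 9: From JB = 14.49, JC = 7, BC = 8, by the inverse law of cosines:
  cos(∠BJC) = (JB² + JC² - BC²) / (2·JB·JC)
  ∠BJC = 16.02°

Step 10: From BC = 8, BJ = 14.49, CJ = 7, by the inverse law of cosines:
  cos(∠CBJ) = (BC² + BJ² - CJ²) / (2·BC·BJ)
  ∠CBJ = 13.98°

Step 11: From NC = 2·√5, NF = 2, CF = 4, by the inverse law of cosines:
  cos(∠CNF) = (NC² + NF² - CF²) / (2·NC·NF)
  ∠CNF = 63.43°

Step 12: From HC = 15, HF = 18.05, CF = 4, by the inverse law of cosines:
  cos(∠CHF) = (HC² + HF² - CF²) / (2·HC·HF)
  ∠CHF = 9.01°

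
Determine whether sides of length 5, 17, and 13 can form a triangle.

Yes.
The triangle inequality requires that the sum of any two sides exceeds the third.
Here 5 + 13 = 18 > 17, so the condition is met.

Yes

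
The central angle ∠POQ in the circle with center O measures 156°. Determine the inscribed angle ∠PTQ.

An inscribed angle intercepts an arc from a point on the circle, while the central angle intercepts the same arc from the center.
The inscribed angle is always half the central angle: 156° / 2 = 78°.

78°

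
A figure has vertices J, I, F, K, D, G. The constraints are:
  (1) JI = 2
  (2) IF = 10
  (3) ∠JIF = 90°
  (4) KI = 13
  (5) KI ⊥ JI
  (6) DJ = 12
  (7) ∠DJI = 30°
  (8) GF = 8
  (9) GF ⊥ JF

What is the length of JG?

Step 1: By the law of cosines on triangle FIJ: FJ² = 10² + 2² − 2·10·2·cos(90°) = 104, so FJ = 2·√26.
Step 2: By the law of cosines on triangle JFG: JG² = (2·√26)² + 8² − 2·2·√26·8·cos(90°) = 168, so JG = 2·√42.

Therefore, the length of JG = 2·√42.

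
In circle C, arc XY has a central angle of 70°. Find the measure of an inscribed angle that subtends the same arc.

By the inscribed angle theorem, the inscribed angle is half the central angle.
Inscribed angle = 70° / 2 = 35°

35°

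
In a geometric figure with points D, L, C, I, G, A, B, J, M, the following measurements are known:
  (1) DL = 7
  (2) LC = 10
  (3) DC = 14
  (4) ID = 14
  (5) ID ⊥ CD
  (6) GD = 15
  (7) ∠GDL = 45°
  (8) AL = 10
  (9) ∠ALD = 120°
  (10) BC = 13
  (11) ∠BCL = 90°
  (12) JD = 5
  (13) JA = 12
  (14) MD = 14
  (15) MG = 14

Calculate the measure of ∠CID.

Step 1: By the law of cosines on triangle IDC: IC² = 14² + 14² − 2·14·14·cos(90°) = 392, so IC = 14·√2.
Step 2: By the inverse law of cosines on triangle CID: cos(∠CID) = ((14·√2)² + 14² − 14²) / (2·14·√2·14) = 392/554.37 = 0.7071, so ∠CID = 45°.

Therefore, the measure of angle ∠CID = 45°.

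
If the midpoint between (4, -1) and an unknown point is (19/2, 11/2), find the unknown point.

Using the midpoint formula: M = ((x1 + x2)/2, (y1 + y2)/2)
We know M = (19/2, 11/2) and J = (4, -1)
For x: 19/2 = (4 + x2)/2, so x2 = 2*19/2 - 4 = 15
For y: 11/2 = (-1 + y2)/2, so y2 = 2*11/2 - -1 = 12
K = (15, 12)

(15, 12)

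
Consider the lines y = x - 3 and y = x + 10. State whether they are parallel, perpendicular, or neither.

Slope of line 1: m1 = 1
Slope of line 2: m2 = 1
Since m1 = m2 = 1, the lines are parallel.

Parallel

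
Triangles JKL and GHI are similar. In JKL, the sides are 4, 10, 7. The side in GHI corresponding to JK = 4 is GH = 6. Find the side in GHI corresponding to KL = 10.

Since the triangles are similar, the ratio of corresponding sides is constant.
Scale factor k = GH / JK = 6 / 4 = 3/2
HI = k * KL = 3/2 * 10 = 15

15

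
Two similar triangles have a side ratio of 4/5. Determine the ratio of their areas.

Area ratio = (side ratio)^2 = (4/5)^2 = 16:25.

16:25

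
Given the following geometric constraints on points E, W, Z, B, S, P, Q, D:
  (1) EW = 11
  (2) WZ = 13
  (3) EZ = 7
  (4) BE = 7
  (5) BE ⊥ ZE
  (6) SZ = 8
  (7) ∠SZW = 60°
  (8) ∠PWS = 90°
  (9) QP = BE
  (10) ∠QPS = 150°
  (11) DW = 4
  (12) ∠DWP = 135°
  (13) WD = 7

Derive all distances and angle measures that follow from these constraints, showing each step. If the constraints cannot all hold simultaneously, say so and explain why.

These constraints are not satisfiable: (11) DW = 4 and (13) WD = 7 assign two different lengths to the same segment. No planar figure meets all of them, so nothing further can be derived.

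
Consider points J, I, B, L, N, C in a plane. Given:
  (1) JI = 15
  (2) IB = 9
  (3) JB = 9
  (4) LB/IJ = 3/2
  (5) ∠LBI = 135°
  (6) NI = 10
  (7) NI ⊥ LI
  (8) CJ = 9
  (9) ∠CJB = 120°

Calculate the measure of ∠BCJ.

Step 1: By the law of cosines on triangle CJB: CB² = 9² + 9² − 2·9·9·cos(120°) = 243, so CB = 9·√3.
Step 2: By the inverse law of cosines on triangle BCJ: cos(∠BCJ) = ((9·√3)² + 9² − 9²) / (2·9·√3·9) = 243/280.59 = 0.866, so ∠BCJ = 30°.

Therefore, the measure of angle ∠BCJ = 30°.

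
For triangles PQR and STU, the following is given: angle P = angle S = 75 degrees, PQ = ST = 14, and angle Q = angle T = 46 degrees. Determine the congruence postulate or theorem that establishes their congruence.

Consider the given information: angle P = angle S = 75 degrees, PQ = ST = 14, and angle Q = angle T = 46 degrees
This is not SAS or AAS: SAS requires two sides and the included angle between them. AAS requires two angles and a non-included side.
The correct criterion is ASA. Two pairs of corresponding angles and the included side are equal (Angle-Side-Angle).

ASA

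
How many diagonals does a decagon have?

Total line segments between 10 vertices = C(10,2) = 45.
Subtract the 10 sides: 45 - 10 = 35 diagonals.

35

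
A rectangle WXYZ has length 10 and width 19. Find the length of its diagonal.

Using the Pythagorean theorem:
d² = 10² + 19² = 100 + 361 = 461
d = sqrt(461)

sqrt(461)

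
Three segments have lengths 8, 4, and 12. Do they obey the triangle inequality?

Check the triangle inequality: 8 + 4 = 12 ≤ 12.
Since the sum of two sides does not exceed the third, no triangle can be formed.

No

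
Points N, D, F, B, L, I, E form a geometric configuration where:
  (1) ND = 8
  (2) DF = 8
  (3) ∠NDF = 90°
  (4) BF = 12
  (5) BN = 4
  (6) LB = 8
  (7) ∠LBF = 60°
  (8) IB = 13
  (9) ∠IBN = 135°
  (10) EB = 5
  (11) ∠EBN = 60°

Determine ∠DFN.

Step 1: By the law of cosines on triangle FDN: FN² = 8² + 8² − 2·8·8·cos(90°) = 128, so FN = 8·√2.
Step 2: By the inverse law of cosines on triangle DFN: cos(∠DFN) = (8² + (8·√2)² − 8²) / (2·8·8·√2) = 128/181.02 = 0.7071, so ∠DFN = 45°.

Therefore, the measure of angle ∠DFN = 45°.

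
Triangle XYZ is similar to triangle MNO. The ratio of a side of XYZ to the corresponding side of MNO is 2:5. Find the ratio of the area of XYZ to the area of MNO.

Area ratio = (side ratio)^2 = (2/5)^2 = 4:25.

4:25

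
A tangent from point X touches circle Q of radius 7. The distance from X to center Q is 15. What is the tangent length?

tangent = √(d² - r²) = √(15² - 7²) = √(225 - 49) = √176 = 4*sqrt(11)

4*sqrt(11)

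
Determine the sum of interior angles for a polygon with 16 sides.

The sum of interior angles of an n-sided polygon is (n - 2) * 180.
For n = 16: (16 - 2) * 180 = 14 * 180 = 2520 degrees.

2520 degrees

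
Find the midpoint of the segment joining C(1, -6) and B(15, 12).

The midpoint is the average of the coordinates:
x: (1 + 15)/2 = 8
y: (-6 + 12)/2 = 3
Midpoint = (8, 3)

(8, 3)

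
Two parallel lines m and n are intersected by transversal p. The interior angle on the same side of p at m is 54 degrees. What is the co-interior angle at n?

Co-interior angles (same-side interior) formed by parallel lines and a transversal are supplementary (sum to 180 degrees).
The given angle is 54 degrees.
The co-interior angle = 180 - 54 = 126 degrees.

126 degrees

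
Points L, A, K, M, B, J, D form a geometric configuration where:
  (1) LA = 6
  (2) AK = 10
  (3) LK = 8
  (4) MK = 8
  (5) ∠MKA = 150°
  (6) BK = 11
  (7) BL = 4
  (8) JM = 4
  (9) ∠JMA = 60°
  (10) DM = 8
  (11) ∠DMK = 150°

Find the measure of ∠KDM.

Step 1: By the law of cosines on triangle DMK: DK² = 8² + 8² − 2·8·8·cos(150°) = 238.85, so DK ≈ 15.45.
Step 2: By the inverse law of cosines on triangle KDM: cos(∠KDM) = (15.45² + 8² − 8²) / (2·15.45·8) = 238.85/247.28 = 0.9659, so ∠KDM = 15°.

Therefore, the measure of angle ∠KDM = 15°.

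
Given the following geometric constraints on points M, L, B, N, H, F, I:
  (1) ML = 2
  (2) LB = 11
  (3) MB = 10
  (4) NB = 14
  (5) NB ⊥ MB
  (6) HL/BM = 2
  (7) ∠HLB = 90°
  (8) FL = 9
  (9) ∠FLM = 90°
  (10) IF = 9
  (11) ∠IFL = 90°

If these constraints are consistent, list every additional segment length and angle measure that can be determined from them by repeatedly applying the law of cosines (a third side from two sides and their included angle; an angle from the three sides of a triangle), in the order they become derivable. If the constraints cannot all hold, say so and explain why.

The constraints are consistent. Derivable facts, in order:
After 1 step:
- BH ≈ 22.83
- LI = 9·√2
- MF = √85
- MN = 2·√74
- ∠BLM = 55.38°
- ∠BML = 115.15°
- ∠LBM = 9.47°
After 2 steps:
- ∠BHL = 28.81°
- ∠BMN = 54.46°
- ∠BNM = 35.54°
- ∠FIL = 45°
- ∠FLI = 45°
- ∠FML = 77.47°
- ∠HBL = 61.19°
- ∠LFM = 12.53°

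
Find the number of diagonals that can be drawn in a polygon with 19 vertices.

The number of diagonals in an n-gon is n(n - 3)/2.
For n = 19: 19(19 - 3)/2 = 19 × 16 / 2 = 152.

152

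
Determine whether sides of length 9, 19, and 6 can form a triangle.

Check the triangle inequality: 9 + 6 = 15 ≤ 19.
Since the sum of two sides does not exceed the third, no triangle can be formed.

No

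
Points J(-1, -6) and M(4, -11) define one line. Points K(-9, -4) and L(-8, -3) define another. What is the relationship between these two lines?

Slope of line 1: m1 = (-11 - -6)/(4 - -1) = -5/5 = -1
Slope of line 2: m2 = (-3 - -4)/(-8 - -9) = 1/1 = 1
m1 * m2 = -1, so perpendicular.

Perpendicular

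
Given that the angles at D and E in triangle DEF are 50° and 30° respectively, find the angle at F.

angle F = 180 - 50 - 30 = 100 degrees.

100 degrees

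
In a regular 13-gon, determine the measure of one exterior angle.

Each exterior angle of a regular n-gon is 360 / n.
For n = 13: 360 / 13 = 360/13 degrees.

360/13 degrees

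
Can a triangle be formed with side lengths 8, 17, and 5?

Check the triangle inequality: 8 + 5 = 13 ≤ 17.
Since the sum of two sides does not exceed the third, no triangle can be formed.

No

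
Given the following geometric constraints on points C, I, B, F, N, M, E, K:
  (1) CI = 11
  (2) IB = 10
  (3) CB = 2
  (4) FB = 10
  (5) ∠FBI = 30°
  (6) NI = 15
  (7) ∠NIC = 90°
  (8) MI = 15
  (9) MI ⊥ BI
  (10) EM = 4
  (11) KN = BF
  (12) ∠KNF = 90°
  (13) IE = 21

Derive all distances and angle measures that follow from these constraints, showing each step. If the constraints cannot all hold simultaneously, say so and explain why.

These constraints are not satisfiable: by the triangle inequality in triangle MIE, (8) MI = 15 and (10) EM = 4 force IE ≤ 15 + 4 = 19, but (13) says IE = 21. No planar figure meets all of them, so nothing further can be derived.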